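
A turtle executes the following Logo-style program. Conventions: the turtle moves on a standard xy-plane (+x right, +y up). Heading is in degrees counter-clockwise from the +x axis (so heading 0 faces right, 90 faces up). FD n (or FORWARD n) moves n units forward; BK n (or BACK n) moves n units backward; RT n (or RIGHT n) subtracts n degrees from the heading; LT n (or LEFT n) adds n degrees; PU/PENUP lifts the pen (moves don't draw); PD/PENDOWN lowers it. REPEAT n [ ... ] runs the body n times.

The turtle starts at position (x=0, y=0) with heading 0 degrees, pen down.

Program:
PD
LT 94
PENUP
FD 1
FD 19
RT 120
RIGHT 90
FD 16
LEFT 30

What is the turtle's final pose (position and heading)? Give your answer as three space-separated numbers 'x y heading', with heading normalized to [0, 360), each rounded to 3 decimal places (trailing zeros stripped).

Executing turtle program step by step:
Start: pos=(0,0), heading=0, pen down
PD: pen down
LT 94: heading 0 -> 94
PU: pen up
FD 1: (0,0) -> (-0.07,0.998) [heading=94, move]
FD 19: (-0.07,0.998) -> (-1.395,19.951) [heading=94, move]
RT 120: heading 94 -> 334
RT 90: heading 334 -> 244
FD 16: (-1.395,19.951) -> (-8.409,5.571) [heading=244, move]
LT 30: heading 244 -> 274
Final: pos=(-8.409,5.571), heading=274, 0 segment(s) drawn

Answer: -8.409 5.571 274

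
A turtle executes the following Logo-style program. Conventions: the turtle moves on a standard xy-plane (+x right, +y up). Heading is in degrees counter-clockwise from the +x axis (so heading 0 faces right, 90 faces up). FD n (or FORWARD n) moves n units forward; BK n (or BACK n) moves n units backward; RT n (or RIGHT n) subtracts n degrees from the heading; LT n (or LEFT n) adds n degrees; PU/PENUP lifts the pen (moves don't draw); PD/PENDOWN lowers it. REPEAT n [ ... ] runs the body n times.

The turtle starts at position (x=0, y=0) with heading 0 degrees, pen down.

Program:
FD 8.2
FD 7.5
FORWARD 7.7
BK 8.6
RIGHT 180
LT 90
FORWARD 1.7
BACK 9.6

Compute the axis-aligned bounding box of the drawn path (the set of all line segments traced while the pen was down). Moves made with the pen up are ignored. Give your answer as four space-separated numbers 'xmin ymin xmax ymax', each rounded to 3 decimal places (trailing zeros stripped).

Answer: 0 -1.7 23.4 7.9

Derivation:
Executing turtle program step by step:
Start: pos=(0,0), heading=0, pen down
FD 8.2: (0,0) -> (8.2,0) [heading=0, draw]
FD 7.5: (8.2,0) -> (15.7,0) [heading=0, draw]
FD 7.7: (15.7,0) -> (23.4,0) [heading=0, draw]
BK 8.6: (23.4,0) -> (14.8,0) [heading=0, draw]
RT 180: heading 0 -> 180
LT 90: heading 180 -> 270
FD 1.7: (14.8,0) -> (14.8,-1.7) [heading=270, draw]
BK 9.6: (14.8,-1.7) -> (14.8,7.9) [heading=270, draw]
Final: pos=(14.8,7.9), heading=270, 6 segment(s) drawn

Segment endpoints: x in {0, 8.2, 14.8, 15.7, 23.4}, y in {-1.7, 0, 7.9}
xmin=0, ymin=-1.7, xmax=23.4, ymax=7.9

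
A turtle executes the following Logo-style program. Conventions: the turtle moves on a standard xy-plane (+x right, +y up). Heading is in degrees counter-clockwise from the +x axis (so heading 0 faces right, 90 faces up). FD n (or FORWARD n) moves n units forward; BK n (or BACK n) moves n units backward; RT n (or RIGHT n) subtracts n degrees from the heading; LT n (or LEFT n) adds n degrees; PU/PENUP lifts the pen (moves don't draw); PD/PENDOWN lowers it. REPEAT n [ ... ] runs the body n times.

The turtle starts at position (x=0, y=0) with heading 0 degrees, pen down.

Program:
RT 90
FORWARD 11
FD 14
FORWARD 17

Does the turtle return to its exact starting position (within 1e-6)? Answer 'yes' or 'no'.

Answer: no

Derivation:
Executing turtle program step by step:
Start: pos=(0,0), heading=0, pen down
RT 90: heading 0 -> 270
FD 11: (0,0) -> (0,-11) [heading=270, draw]
FD 14: (0,-11) -> (0,-25) [heading=270, draw]
FD 17: (0,-25) -> (0,-42) [heading=270, draw]
Final: pos=(0,-42), heading=270, 3 segment(s) drawn

Start position: (0, 0)
Final position: (0, -42)
Distance = 42; >= 1e-6 -> NOT closed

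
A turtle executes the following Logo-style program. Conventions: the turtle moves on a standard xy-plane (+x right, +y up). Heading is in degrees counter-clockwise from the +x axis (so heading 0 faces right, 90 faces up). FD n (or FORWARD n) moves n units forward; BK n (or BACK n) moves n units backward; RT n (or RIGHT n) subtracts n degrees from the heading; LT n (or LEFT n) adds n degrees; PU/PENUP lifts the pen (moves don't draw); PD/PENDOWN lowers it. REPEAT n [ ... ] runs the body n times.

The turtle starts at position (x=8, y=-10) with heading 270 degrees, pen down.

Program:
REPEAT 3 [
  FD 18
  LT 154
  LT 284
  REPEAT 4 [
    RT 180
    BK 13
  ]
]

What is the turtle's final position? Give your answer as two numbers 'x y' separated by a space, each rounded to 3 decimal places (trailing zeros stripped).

Answer: 32.928 -15.299

Derivation:
Executing turtle program step by step:
Start: pos=(8,-10), heading=270, pen down
REPEAT 3 [
  -- iteration 1/3 --
  FD 18: (8,-10) -> (8,-28) [heading=270, draw]
  LT 154: heading 270 -> 64
  LT 284: heading 64 -> 348
  REPEAT 4 [
    -- iteration 1/4 --
    RT 180: heading 348 -> 168
    BK 13: (8,-28) -> (20.716,-30.703) [heading=168, draw]
    -- iteration 2/4 --
    RT 180: heading 168 -> 348
    BK 13: (20.716,-30.703) -> (8,-28) [heading=348, draw]
    -- iteration 3/4 --
    RT 180: heading 348 -> 168
    BK 13: (8,-28) -> (20.716,-30.703) [heading=168, draw]
    -- iteration 4/4 --
    RT 180: heading 168 -> 348
    BK 13: (20.716,-30.703) -> (8,-28) [heading=348, draw]
  ]
  -- iteration 2/3 --
  FD 18: (8,-28) -> (25.607,-31.742) [heading=348, draw]
  LT 154: heading 348 -> 142
  LT 284: heading 142 -> 66
  REPEAT 4 [
    -- iteration 1/4 --
    RT 180: heading 66 -> 246
    BK 13: (25.607,-31.742) -> (30.894,-19.866) [heading=246, draw]
    -- iteration 2/4 --
    RT 180: heading 246 -> 66
    BK 13: (30.894,-19.866) -> (25.607,-31.742) [heading=66, draw]
    -- iteration 3/4 --
    RT 180: heading 66 -> 246
    BK 13: (25.607,-31.742) -> (30.894,-19.866) [heading=246, draw]
    -- iteration 4/4 --
    RT 180: heading 246 -> 66
    BK 13: (30.894,-19.866) -> (25.607,-31.742) [heading=66, draw]
  ]
  -- iteration 3/3 --
  FD 18: (25.607,-31.742) -> (32.928,-15.299) [heading=66, draw]
  LT 154: heading 66 -> 220
  LT 284: heading 220 -> 144
  REPEAT 4 [
    -- iteration 1/4 --
    RT 180: heading 144 -> 324
    BK 13: (32.928,-15.299) -> (22.411,-7.657) [heading=324, draw]
    -- iteration 2/4 --
    RT 180: heading 324 -> 144
    BK 13: (22.411,-7.657) -> (32.928,-15.299) [heading=144, draw]
    -- iteration 3/4 --
    RT 180: heading 144 -> 324
    BK 13: (32.928,-15.299) -> (22.411,-7.657) [heading=324, draw]
    -- iteration 4/4 --
    RT 180: heading 324 -> 144
    BK 13: (22.411,-7.657) -> (32.928,-15.299) [heading=144, draw]
  ]
]
Final: pos=(32.928,-15.299), heading=144, 15 segment(s) drawn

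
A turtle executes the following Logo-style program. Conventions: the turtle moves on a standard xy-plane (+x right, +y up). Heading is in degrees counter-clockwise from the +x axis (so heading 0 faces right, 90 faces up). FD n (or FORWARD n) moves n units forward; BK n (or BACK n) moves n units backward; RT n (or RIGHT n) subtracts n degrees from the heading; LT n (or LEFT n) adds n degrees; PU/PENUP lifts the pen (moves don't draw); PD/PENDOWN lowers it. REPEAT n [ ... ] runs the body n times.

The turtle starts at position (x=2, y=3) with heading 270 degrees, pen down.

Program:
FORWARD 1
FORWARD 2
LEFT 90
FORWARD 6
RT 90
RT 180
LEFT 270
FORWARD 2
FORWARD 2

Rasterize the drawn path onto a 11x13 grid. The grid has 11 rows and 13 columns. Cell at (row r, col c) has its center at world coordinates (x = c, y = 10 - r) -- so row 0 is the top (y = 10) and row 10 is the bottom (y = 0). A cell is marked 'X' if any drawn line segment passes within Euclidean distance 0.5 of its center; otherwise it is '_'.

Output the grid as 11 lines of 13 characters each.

Segment 0: (2,3) -> (2,2)
Segment 1: (2,2) -> (2,0)
Segment 2: (2,0) -> (8,-0)
Segment 3: (8,-0) -> (10,-0)
Segment 4: (10,-0) -> (12,-0)

Answer: _____________
_____________
_____________
_____________
_____________
_____________
_____________
__X__________
__X__________
__X__________
__XXXXXXXXXXX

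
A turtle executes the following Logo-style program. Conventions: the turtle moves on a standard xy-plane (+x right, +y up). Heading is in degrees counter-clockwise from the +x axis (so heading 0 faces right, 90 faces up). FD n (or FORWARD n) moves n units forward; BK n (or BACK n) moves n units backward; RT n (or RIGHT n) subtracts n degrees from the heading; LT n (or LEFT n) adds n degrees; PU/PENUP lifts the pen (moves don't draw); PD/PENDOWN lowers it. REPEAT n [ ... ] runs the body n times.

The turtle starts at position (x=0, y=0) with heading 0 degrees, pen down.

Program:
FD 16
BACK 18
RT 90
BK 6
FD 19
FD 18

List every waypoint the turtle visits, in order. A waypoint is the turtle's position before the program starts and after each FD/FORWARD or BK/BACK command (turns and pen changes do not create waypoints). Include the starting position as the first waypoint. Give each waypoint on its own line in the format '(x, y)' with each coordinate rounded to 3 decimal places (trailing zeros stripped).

Answer: (0, 0)
(16, 0)
(-2, 0)
(-2, 6)
(-2, -13)
(-2, -31)

Derivation:
Executing turtle program step by step:
Start: pos=(0,0), heading=0, pen down
FD 16: (0,0) -> (16,0) [heading=0, draw]
BK 18: (16,0) -> (-2,0) [heading=0, draw]
RT 90: heading 0 -> 270
BK 6: (-2,0) -> (-2,6) [heading=270, draw]
FD 19: (-2,6) -> (-2,-13) [heading=270, draw]
FD 18: (-2,-13) -> (-2,-31) [heading=270, draw]
Final: pos=(-2,-31), heading=270, 5 segment(s) drawn
Waypoints (6 total):
(0, 0)
(16, 0)
(-2, 0)
(-2, 6)
(-2, -13)
(-2, -31)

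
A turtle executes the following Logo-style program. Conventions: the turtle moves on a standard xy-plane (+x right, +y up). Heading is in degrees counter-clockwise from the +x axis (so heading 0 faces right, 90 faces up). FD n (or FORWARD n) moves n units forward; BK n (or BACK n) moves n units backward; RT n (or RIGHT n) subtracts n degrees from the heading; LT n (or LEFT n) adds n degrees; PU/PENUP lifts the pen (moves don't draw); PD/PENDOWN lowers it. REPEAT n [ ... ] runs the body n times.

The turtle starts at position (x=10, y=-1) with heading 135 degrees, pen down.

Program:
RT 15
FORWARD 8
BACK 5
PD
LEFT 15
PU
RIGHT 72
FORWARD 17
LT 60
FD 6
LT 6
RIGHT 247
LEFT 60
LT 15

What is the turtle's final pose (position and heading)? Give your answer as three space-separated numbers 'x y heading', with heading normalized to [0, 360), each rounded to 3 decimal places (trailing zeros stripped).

Executing turtle program step by step:
Start: pos=(10,-1), heading=135, pen down
RT 15: heading 135 -> 120
FD 8: (10,-1) -> (6,5.928) [heading=120, draw]
BK 5: (6,5.928) -> (8.5,1.598) [heading=120, draw]
PD: pen down
LT 15: heading 120 -> 135
PU: pen up
RT 72: heading 135 -> 63
FD 17: (8.5,1.598) -> (16.218,16.745) [heading=63, move]
LT 60: heading 63 -> 123
FD 6: (16.218,16.745) -> (12.95,21.777) [heading=123, move]
LT 6: heading 123 -> 129
RT 247: heading 129 -> 242
LT 60: heading 242 -> 302
LT 15: heading 302 -> 317
Final: pos=(12.95,21.777), heading=317, 2 segment(s) drawn

Answer: 12.95 21.777 317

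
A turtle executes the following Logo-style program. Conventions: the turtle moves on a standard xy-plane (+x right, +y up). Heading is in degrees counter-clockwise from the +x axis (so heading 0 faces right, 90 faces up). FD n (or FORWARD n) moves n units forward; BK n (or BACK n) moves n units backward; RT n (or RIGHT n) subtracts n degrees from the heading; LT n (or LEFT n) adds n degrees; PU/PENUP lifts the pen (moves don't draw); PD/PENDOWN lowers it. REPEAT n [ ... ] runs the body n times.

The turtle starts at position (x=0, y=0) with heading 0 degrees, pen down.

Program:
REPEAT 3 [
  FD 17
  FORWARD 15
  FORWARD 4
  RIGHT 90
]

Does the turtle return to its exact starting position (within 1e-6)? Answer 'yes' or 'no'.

Executing turtle program step by step:
Start: pos=(0,0), heading=0, pen down
REPEAT 3 [
  -- iteration 1/3 --
  FD 17: (0,0) -> (17,0) [heading=0, draw]
  FD 15: (17,0) -> (32,0) [heading=0, draw]
  FD 4: (32,0) -> (36,0) [heading=0, draw]
  RT 90: heading 0 -> 270
  -- iteration 2/3 --
  FD 17: (36,0) -> (36,-17) [heading=270, draw]
  FD 15: (36,-17) -> (36,-32) [heading=270, draw]
  FD 4: (36,-32) -> (36,-36) [heading=270, draw]
  RT 90: heading 270 -> 180
  -- iteration 3/3 --
  FD 17: (36,-36) -> (19,-36) [heading=180, draw]
  FD 15: (19,-36) -> (4,-36) [heading=180, draw]
  FD 4: (4,-36) -> (0,-36) [heading=180, draw]
  RT 90: heading 180 -> 90
]
Final: pos=(0,-36), heading=90, 9 segment(s) drawn

Start position: (0, 0)
Final position: (0, -36)
Distance = 36; >= 1e-6 -> NOT closed

Answer: no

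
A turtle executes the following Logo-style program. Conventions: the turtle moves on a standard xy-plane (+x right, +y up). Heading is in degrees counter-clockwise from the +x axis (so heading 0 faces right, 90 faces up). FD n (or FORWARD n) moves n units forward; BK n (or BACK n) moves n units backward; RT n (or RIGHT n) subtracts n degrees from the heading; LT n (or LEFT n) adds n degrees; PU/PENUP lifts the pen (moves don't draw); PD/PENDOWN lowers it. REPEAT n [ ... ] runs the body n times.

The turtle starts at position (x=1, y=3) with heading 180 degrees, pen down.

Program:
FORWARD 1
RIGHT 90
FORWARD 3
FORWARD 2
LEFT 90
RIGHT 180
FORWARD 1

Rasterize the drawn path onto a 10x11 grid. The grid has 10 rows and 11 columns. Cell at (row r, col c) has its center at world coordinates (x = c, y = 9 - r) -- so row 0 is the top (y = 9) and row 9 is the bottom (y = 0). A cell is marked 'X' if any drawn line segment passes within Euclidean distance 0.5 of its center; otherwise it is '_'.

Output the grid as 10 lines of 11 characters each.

Segment 0: (1,3) -> (0,3)
Segment 1: (0,3) -> (0,6)
Segment 2: (0,6) -> (0,8)
Segment 3: (0,8) -> (1,8)

Answer: ___________
XX_________
X__________
X__________
X__________
X__________
XX_________
___________
___________
___________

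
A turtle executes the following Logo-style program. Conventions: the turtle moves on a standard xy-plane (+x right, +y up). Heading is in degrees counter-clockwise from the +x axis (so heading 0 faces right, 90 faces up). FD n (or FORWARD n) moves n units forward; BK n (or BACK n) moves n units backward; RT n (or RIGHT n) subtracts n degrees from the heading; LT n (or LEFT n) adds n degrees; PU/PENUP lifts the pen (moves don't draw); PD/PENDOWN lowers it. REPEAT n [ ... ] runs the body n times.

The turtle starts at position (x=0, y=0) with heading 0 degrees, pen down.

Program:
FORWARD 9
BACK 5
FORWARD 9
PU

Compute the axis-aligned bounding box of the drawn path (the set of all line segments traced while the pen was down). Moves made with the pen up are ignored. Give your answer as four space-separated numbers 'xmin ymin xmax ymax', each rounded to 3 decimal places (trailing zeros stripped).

Executing turtle program step by step:
Start: pos=(0,0), heading=0, pen down
FD 9: (0,0) -> (9,0) [heading=0, draw]
BK 5: (9,0) -> (4,0) [heading=0, draw]
FD 9: (4,0) -> (13,0) [heading=0, draw]
PU: pen up
Final: pos=(13,0), heading=0, 3 segment(s) drawn

Segment endpoints: x in {0, 4, 9, 13}, y in {0}
xmin=0, ymin=0, xmax=13, ymax=0

Answer: 0 0 13 0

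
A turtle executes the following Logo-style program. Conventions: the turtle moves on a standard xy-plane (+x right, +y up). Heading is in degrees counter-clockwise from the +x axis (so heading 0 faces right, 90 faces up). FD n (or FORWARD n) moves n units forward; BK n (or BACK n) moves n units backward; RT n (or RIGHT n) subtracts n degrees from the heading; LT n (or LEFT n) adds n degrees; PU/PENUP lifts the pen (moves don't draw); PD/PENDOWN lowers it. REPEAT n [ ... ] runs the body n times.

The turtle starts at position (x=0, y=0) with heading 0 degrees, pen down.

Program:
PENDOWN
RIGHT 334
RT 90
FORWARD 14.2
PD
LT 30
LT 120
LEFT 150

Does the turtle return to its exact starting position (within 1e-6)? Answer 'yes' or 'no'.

Executing turtle program step by step:
Start: pos=(0,0), heading=0, pen down
PD: pen down
RT 334: heading 0 -> 26
RT 90: heading 26 -> 296
FD 14.2: (0,0) -> (6.225,-12.763) [heading=296, draw]
PD: pen down
LT 30: heading 296 -> 326
LT 120: heading 326 -> 86
LT 150: heading 86 -> 236
Final: pos=(6.225,-12.763), heading=236, 1 segment(s) drawn

Start position: (0, 0)
Final position: (6.225, -12.763)
Distance = 14.2; >= 1e-6 -> NOT closed

Answer: no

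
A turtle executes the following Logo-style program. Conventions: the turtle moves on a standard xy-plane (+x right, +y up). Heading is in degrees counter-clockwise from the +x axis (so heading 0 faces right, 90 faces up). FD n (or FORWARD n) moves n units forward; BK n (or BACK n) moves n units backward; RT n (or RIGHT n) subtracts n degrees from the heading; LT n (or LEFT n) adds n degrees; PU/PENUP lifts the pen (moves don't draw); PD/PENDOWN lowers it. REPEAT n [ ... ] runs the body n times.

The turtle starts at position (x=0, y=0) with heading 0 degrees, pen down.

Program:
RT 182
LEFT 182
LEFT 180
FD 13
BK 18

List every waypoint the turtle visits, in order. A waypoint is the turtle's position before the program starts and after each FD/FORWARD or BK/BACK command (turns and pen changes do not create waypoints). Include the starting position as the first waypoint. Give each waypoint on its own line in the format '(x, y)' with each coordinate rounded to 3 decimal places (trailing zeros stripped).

Answer: (0, 0)
(-13, 0)
(5, 0)

Derivation:
Executing turtle program step by step:
Start: pos=(0,0), heading=0, pen down
RT 182: heading 0 -> 178
LT 182: heading 178 -> 0
LT 180: heading 0 -> 180
FD 13: (0,0) -> (-13,0) [heading=180, draw]
BK 18: (-13,0) -> (5,0) [heading=180, draw]
Final: pos=(5,0), heading=180, 2 segment(s) drawn
Waypoints (3 total):
(0, 0)
(-13, 0)
(5, 0)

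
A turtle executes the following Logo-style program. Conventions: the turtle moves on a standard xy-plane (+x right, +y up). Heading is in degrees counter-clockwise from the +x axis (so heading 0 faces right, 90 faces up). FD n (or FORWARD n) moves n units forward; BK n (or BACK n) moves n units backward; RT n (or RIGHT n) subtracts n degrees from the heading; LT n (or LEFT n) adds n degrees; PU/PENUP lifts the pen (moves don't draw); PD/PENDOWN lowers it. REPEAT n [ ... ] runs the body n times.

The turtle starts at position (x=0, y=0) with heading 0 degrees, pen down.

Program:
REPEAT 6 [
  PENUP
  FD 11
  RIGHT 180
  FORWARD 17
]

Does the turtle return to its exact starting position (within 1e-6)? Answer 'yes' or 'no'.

Executing turtle program step by step:
Start: pos=(0,0), heading=0, pen down
REPEAT 6 [
  -- iteration 1/6 --
  PU: pen up
  FD 11: (0,0) -> (11,0) [heading=0, move]
  RT 180: heading 0 -> 180
  FD 17: (11,0) -> (-6,0) [heading=180, move]
  -- iteration 2/6 --
  PU: pen up
  FD 11: (-6,0) -> (-17,0) [heading=180, move]
  RT 180: heading 180 -> 0
  FD 17: (-17,0) -> (0,0) [heading=0, move]
  -- iteration 3/6 --
  PU: pen up
  FD 11: (0,0) -> (11,0) [heading=0, move]
  RT 180: heading 0 -> 180
  FD 17: (11,0) -> (-6,0) [heading=180, move]
  -- iteration 4/6 --
  PU: pen up
  FD 11: (-6,0) -> (-17,0) [heading=180, move]
  RT 180: heading 180 -> 0
  FD 17: (-17,0) -> (0,0) [heading=0, move]
  -- iteration 5/6 --
  PU: pen up
  FD 11: (0,0) -> (11,0) [heading=0, move]
  RT 180: heading 0 -> 180
  FD 17: (11,0) -> (-6,0) [heading=180, move]
  -- iteration 6/6 --
  PU: pen up
  FD 11: (-6,0) -> (-17,0) [heading=180, move]
  RT 180: heading 180 -> 0
  FD 17: (-17,0) -> (0,0) [heading=0, move]
]
Final: pos=(0,0), heading=0, 0 segment(s) drawn

Start position: (0, 0)
Final position: (0, 0)
Distance = 0; < 1e-6 -> CLOSED

Answer: yes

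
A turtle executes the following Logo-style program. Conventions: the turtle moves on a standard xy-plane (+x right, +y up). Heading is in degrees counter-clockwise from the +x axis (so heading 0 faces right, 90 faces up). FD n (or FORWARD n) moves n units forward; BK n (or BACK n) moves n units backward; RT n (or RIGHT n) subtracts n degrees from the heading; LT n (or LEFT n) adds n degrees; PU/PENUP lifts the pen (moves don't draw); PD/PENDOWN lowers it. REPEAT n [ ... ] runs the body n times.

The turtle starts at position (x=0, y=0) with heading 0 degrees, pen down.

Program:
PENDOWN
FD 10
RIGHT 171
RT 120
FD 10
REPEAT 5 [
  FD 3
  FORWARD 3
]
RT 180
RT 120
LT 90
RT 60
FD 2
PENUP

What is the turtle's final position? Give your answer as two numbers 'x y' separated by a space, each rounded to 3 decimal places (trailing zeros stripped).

Answer: 22.468 38.06

Derivation:
Executing turtle program step by step:
Start: pos=(0,0), heading=0, pen down
PD: pen down
FD 10: (0,0) -> (10,0) [heading=0, draw]
RT 171: heading 0 -> 189
RT 120: heading 189 -> 69
FD 10: (10,0) -> (13.584,9.336) [heading=69, draw]
REPEAT 5 [
  -- iteration 1/5 --
  FD 3: (13.584,9.336) -> (14.659,12.137) [heading=69, draw]
  FD 3: (14.659,12.137) -> (15.734,14.937) [heading=69, draw]
  -- iteration 2/5 --
  FD 3: (15.734,14.937) -> (16.809,17.738) [heading=69, draw]
  FD 3: (16.809,17.738) -> (17.884,20.539) [heading=69, draw]
  -- iteration 3/5 --
  FD 3: (17.884,20.539) -> (18.959,23.34) [heading=69, draw]
  FD 3: (18.959,23.34) -> (20.034,26.14) [heading=69, draw]
  -- iteration 4/5 --
  FD 3: (20.034,26.14) -> (21.109,28.941) [heading=69, draw]
  FD 3: (21.109,28.941) -> (22.185,31.742) [heading=69, draw]
  -- iteration 5/5 --
  FD 3: (22.185,31.742) -> (23.26,34.542) [heading=69, draw]
  FD 3: (23.26,34.542) -> (24.335,37.343) [heading=69, draw]
]
RT 180: heading 69 -> 249
RT 120: heading 249 -> 129
LT 90: heading 129 -> 219
RT 60: heading 219 -> 159
FD 2: (24.335,37.343) -> (22.468,38.06) [heading=159, draw]
PU: pen up
Final: pos=(22.468,38.06), heading=159, 13 segment(s) drawn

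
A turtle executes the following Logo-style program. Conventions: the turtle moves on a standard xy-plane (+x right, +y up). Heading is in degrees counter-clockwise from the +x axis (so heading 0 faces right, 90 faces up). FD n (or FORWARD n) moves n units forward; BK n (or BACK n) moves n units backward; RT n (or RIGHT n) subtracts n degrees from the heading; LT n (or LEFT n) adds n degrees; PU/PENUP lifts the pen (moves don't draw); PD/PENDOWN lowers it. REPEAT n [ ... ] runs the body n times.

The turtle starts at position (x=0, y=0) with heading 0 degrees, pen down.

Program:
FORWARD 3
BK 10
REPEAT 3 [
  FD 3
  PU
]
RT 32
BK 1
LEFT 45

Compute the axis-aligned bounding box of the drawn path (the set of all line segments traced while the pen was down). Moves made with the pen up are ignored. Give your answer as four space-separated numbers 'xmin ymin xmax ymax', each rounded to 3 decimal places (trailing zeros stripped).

Executing turtle program step by step:
Start: pos=(0,0), heading=0, pen down
FD 3: (0,0) -> (3,0) [heading=0, draw]
BK 10: (3,0) -> (-7,0) [heading=0, draw]
REPEAT 3 [
  -- iteration 1/3 --
  FD 3: (-7,0) -> (-4,0) [heading=0, draw]
  PU: pen up
  -- iteration 2/3 --
  FD 3: (-4,0) -> (-1,0) [heading=0, move]
  PU: pen up
  -- iteration 3/3 --
  FD 3: (-1,0) -> (2,0) [heading=0, move]
  PU: pen up
]
RT 32: heading 0 -> 328
BK 1: (2,0) -> (1.152,0.53) [heading=328, move]
LT 45: heading 328 -> 13
Final: pos=(1.152,0.53), heading=13, 3 segment(s) drawn

Segment endpoints: x in {-7, -4, 0, 3}, y in {0}
xmin=-7, ymin=0, xmax=3, ymax=0

Answer: -7 0 3 0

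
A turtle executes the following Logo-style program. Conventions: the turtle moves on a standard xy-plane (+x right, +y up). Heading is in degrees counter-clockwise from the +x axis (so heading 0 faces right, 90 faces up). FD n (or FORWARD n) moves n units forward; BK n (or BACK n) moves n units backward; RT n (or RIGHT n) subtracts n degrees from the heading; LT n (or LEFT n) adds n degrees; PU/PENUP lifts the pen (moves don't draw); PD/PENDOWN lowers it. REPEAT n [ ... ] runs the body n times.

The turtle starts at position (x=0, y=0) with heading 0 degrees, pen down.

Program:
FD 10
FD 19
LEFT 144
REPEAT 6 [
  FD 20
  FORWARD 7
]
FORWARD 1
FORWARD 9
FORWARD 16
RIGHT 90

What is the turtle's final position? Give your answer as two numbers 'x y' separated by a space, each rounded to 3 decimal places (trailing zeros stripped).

Executing turtle program step by step:
Start: pos=(0,0), heading=0, pen down
FD 10: (0,0) -> (10,0) [heading=0, draw]
FD 19: (10,0) -> (29,0) [heading=0, draw]
LT 144: heading 0 -> 144
REPEAT 6 [
  -- iteration 1/6 --
  FD 20: (29,0) -> (12.82,11.756) [heading=144, draw]
  FD 7: (12.82,11.756) -> (7.157,15.87) [heading=144, draw]
  -- iteration 2/6 --
  FD 20: (7.157,15.87) -> (-9.024,27.626) [heading=144, draw]
  FD 7: (-9.024,27.626) -> (-14.687,31.74) [heading=144, draw]
  -- iteration 3/6 --
  FD 20: (-14.687,31.74) -> (-30.867,43.496) [heading=144, draw]
  FD 7: (-30.867,43.496) -> (-36.53,47.611) [heading=144, draw]
  -- iteration 4/6 --
  FD 20: (-36.53,47.611) -> (-52.711,59.366) [heading=144, draw]
  FD 7: (-52.711,59.366) -> (-58.374,63.481) [heading=144, draw]
  -- iteration 5/6 --
  FD 20: (-58.374,63.481) -> (-74.554,75.237) [heading=144, draw]
  FD 7: (-74.554,75.237) -> (-80.217,79.351) [heading=144, draw]
  -- iteration 6/6 --
  FD 20: (-80.217,79.351) -> (-96.398,91.107) [heading=144, draw]
  FD 7: (-96.398,91.107) -> (-102.061,95.221) [heading=144, draw]
]
FD 1: (-102.061,95.221) -> (-102.87,95.809) [heading=144, draw]
FD 9: (-102.87,95.809) -> (-110.151,101.099) [heading=144, draw]
FD 16: (-110.151,101.099) -> (-123.095,110.504) [heading=144, draw]
RT 90: heading 144 -> 54
Final: pos=(-123.095,110.504), heading=54, 17 segment(s) drawn

Answer: -123.095 110.504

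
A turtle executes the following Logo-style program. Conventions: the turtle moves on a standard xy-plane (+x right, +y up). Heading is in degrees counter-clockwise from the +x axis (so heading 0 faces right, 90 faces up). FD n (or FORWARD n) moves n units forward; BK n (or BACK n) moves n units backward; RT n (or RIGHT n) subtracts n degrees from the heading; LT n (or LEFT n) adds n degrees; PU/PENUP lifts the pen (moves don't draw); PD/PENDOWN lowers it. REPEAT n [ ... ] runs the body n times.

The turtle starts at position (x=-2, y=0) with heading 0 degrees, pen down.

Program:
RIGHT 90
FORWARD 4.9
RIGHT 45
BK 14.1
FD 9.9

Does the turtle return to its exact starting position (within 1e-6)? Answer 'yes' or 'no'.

Answer: no

Derivation:
Executing turtle program step by step:
Start: pos=(-2,0), heading=0, pen down
RT 90: heading 0 -> 270
FD 4.9: (-2,0) -> (-2,-4.9) [heading=270, draw]
RT 45: heading 270 -> 225
BK 14.1: (-2,-4.9) -> (7.97,5.07) [heading=225, draw]
FD 9.9: (7.97,5.07) -> (0.97,-1.93) [heading=225, draw]
Final: pos=(0.97,-1.93), heading=225, 3 segment(s) drawn

Start position: (-2, 0)
Final position: (0.97, -1.93)
Distance = 3.542; >= 1e-6 -> NOT closed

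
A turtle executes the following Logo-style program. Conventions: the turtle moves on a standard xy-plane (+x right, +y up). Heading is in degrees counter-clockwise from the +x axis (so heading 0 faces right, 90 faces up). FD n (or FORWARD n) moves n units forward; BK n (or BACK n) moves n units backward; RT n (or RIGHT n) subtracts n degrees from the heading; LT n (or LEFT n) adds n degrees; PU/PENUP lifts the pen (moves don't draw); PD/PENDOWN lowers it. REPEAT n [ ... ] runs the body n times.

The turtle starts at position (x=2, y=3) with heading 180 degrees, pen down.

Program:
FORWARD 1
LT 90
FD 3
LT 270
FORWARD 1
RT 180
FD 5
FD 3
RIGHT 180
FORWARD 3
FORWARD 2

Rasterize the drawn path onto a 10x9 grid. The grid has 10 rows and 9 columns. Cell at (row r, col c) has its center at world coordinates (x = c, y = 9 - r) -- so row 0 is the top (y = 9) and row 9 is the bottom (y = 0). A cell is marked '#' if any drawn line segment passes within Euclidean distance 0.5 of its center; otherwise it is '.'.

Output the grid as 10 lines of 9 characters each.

Answer: .........
.........
.........
.........
.........
.........
.##......
.#.......
.#.......
#########

Derivation:
Segment 0: (2,3) -> (1,3)
Segment 1: (1,3) -> (1,0)
Segment 2: (1,0) -> (-0,0)
Segment 3: (-0,0) -> (5,-0)
Segment 4: (5,-0) -> (8,-0)
Segment 5: (8,-0) -> (5,-0)
Segment 6: (5,-0) -> (3,-0)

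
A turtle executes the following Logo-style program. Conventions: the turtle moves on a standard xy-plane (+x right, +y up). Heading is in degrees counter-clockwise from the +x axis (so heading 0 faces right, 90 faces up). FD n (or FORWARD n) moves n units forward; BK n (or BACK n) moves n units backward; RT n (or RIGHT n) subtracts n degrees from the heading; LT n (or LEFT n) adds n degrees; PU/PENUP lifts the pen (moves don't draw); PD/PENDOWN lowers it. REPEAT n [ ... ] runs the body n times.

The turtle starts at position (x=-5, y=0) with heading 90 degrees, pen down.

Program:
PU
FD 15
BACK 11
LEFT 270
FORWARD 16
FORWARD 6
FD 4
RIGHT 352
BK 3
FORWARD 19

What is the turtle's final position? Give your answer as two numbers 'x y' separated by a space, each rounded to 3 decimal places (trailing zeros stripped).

Answer: 36.844 6.227

Derivation:
Executing turtle program step by step:
Start: pos=(-5,0), heading=90, pen down
PU: pen up
FD 15: (-5,0) -> (-5,15) [heading=90, move]
BK 11: (-5,15) -> (-5,4) [heading=90, move]
LT 270: heading 90 -> 0
FD 16: (-5,4) -> (11,4) [heading=0, move]
FD 6: (11,4) -> (17,4) [heading=0, move]
FD 4: (17,4) -> (21,4) [heading=0, move]
RT 352: heading 0 -> 8
BK 3: (21,4) -> (18.029,3.582) [heading=8, move]
FD 19: (18.029,3.582) -> (36.844,6.227) [heading=8, move]
Final: pos=(36.844,6.227), heading=8, 0 segment(s) drawn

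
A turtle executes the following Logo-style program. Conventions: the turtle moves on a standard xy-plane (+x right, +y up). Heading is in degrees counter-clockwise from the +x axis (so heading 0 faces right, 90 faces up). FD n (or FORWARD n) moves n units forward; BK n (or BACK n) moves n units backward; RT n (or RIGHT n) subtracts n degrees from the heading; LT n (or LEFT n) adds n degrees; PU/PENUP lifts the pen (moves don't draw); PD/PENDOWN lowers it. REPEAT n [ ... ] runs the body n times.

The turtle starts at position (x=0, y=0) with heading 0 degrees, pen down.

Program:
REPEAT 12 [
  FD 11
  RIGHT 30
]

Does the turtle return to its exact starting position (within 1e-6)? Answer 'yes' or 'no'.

Answer: yes

Derivation:
Executing turtle program step by step:
Start: pos=(0,0), heading=0, pen down
REPEAT 12 [
  -- iteration 1/12 --
  FD 11: (0,0) -> (11,0) [heading=0, draw]
  RT 30: heading 0 -> 330
  -- iteration 2/12 --
  FD 11: (11,0) -> (20.526,-5.5) [heading=330, draw]
  RT 30: heading 330 -> 300
  -- iteration 3/12 --
  FD 11: (20.526,-5.5) -> (26.026,-15.026) [heading=300, draw]
  RT 30: heading 300 -> 270
  -- iteration 4/12 --
  FD 11: (26.026,-15.026) -> (26.026,-26.026) [heading=270, draw]
  RT 30: heading 270 -> 240
  -- iteration 5/12 --
  FD 11: (26.026,-26.026) -> (20.526,-35.553) [heading=240, draw]
  RT 30: heading 240 -> 210
  -- iteration 6/12 --
  FD 11: (20.526,-35.553) -> (11,-41.053) [heading=210, draw]
  RT 30: heading 210 -> 180
  -- iteration 7/12 --
  FD 11: (11,-41.053) -> (0,-41.053) [heading=180, draw]
  RT 30: heading 180 -> 150
  -- iteration 8/12 --
  FD 11: (0,-41.053) -> (-9.526,-35.553) [heading=150, draw]
  RT 30: heading 150 -> 120
  -- iteration 9/12 --
  FD 11: (-9.526,-35.553) -> (-15.026,-26.026) [heading=120, draw]
  RT 30: heading 120 -> 90
  -- iteration 10/12 --
  FD 11: (-15.026,-26.026) -> (-15.026,-15.026) [heading=90, draw]
  RT 30: heading 90 -> 60
  -- iteration 11/12 --
  FD 11: (-15.026,-15.026) -> (-9.526,-5.5) [heading=60, draw]
  RT 30: heading 60 -> 30
  -- iteration 12/12 --
  FD 11: (-9.526,-5.5) -> (0,0) [heading=30, draw]
  RT 30: heading 30 -> 0
]
Final: pos=(0,0), heading=0, 12 segment(s) drawn

Start position: (0, 0)
Final position: (0, 0)
Distance = 0; < 1e-6 -> CLOSED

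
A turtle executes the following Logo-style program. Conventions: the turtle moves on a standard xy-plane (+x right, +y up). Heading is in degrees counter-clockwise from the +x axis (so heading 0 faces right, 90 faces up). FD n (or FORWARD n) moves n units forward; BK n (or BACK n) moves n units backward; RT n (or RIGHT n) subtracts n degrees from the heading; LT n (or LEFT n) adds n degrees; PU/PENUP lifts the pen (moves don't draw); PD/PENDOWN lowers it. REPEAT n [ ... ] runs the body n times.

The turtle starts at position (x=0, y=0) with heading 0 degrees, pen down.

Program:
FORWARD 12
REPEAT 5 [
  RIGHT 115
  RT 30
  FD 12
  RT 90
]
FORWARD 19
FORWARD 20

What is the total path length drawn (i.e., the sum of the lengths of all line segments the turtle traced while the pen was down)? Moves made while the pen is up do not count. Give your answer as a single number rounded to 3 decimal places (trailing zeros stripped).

Executing turtle program step by step:
Start: pos=(0,0), heading=0, pen down
FD 12: (0,0) -> (12,0) [heading=0, draw]
REPEAT 5 [
  -- iteration 1/5 --
  RT 115: heading 0 -> 245
  RT 30: heading 245 -> 215
  FD 12: (12,0) -> (2.17,-6.883) [heading=215, draw]
  RT 90: heading 215 -> 125
  -- iteration 2/5 --
  RT 115: heading 125 -> 10
  RT 30: heading 10 -> 340
  FD 12: (2.17,-6.883) -> (13.446,-10.987) [heading=340, draw]
  RT 90: heading 340 -> 250
  -- iteration 3/5 --
  RT 115: heading 250 -> 135
  RT 30: heading 135 -> 105
  FD 12: (13.446,-10.987) -> (10.341,0.604) [heading=105, draw]
  RT 90: heading 105 -> 15
  -- iteration 4/5 --
  RT 115: heading 15 -> 260
  RT 30: heading 260 -> 230
  FD 12: (10.341,0.604) -> (2.627,-8.589) [heading=230, draw]
  RT 90: heading 230 -> 140
  -- iteration 5/5 --
  RT 115: heading 140 -> 25
  RT 30: heading 25 -> 355
  FD 12: (2.627,-8.589) -> (14.582,-9.634) [heading=355, draw]
  RT 90: heading 355 -> 265
]
FD 19: (14.582,-9.634) -> (12.926,-28.562) [heading=265, draw]
FD 20: (12.926,-28.562) -> (11.182,-48.486) [heading=265, draw]
Final: pos=(11.182,-48.486), heading=265, 8 segment(s) drawn

Segment lengths:
  seg 1: (0,0) -> (12,0), length = 12
  seg 2: (12,0) -> (2.17,-6.883), length = 12
  seg 3: (2.17,-6.883) -> (13.446,-10.987), length = 12
  seg 4: (13.446,-10.987) -> (10.341,0.604), length = 12
  seg 5: (10.341,0.604) -> (2.627,-8.589), length = 12
  seg 6: (2.627,-8.589) -> (14.582,-9.634), length = 12
  seg 7: (14.582,-9.634) -> (12.926,-28.562), length = 19
  seg 8: (12.926,-28.562) -> (11.182,-48.486), length = 20
Total = 111

Answer: 111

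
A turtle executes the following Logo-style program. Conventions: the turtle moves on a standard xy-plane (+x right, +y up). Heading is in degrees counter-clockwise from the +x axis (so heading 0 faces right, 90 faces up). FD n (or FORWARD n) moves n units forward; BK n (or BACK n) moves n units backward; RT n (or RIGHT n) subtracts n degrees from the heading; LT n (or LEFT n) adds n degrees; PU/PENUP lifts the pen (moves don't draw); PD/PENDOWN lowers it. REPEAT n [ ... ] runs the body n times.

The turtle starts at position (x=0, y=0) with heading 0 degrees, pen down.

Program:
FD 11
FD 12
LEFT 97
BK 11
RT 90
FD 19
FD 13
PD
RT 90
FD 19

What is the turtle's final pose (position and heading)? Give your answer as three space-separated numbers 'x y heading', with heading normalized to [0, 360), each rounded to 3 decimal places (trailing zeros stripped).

Answer: 58.418 -25.877 277

Derivation:
Executing turtle program step by step:
Start: pos=(0,0), heading=0, pen down
FD 11: (0,0) -> (11,0) [heading=0, draw]
FD 12: (11,0) -> (23,0) [heading=0, draw]
LT 97: heading 0 -> 97
BK 11: (23,0) -> (24.341,-10.918) [heading=97, draw]
RT 90: heading 97 -> 7
FD 19: (24.341,-10.918) -> (43.199,-8.602) [heading=7, draw]
FD 13: (43.199,-8.602) -> (56.102,-7.018) [heading=7, draw]
PD: pen down
RT 90: heading 7 -> 277
FD 19: (56.102,-7.018) -> (58.418,-25.877) [heading=277, draw]
Final: pos=(58.418,-25.877), heading=277, 6 segment(s) drawn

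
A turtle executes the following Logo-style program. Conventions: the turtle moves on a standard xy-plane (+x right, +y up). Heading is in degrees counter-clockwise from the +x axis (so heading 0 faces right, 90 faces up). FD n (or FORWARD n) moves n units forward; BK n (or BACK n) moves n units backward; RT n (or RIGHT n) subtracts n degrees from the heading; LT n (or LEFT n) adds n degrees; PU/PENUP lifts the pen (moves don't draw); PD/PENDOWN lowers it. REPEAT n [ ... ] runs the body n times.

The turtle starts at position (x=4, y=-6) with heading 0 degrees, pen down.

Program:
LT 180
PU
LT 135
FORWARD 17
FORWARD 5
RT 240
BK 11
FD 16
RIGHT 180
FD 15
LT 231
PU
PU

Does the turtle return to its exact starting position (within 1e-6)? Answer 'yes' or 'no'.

Answer: no

Derivation:
Executing turtle program step by step:
Start: pos=(4,-6), heading=0, pen down
LT 180: heading 0 -> 180
PU: pen up
LT 135: heading 180 -> 315
FD 17: (4,-6) -> (16.021,-18.021) [heading=315, move]
FD 5: (16.021,-18.021) -> (19.556,-21.556) [heading=315, move]
RT 240: heading 315 -> 75
BK 11: (19.556,-21.556) -> (16.709,-32.182) [heading=75, move]
FD 16: (16.709,-32.182) -> (20.85,-16.727) [heading=75, move]
RT 180: heading 75 -> 255
FD 15: (20.85,-16.727) -> (16.968,-31.216) [heading=255, move]
LT 231: heading 255 -> 126
PU: pen up
PU: pen up
Final: pos=(16.968,-31.216), heading=126, 0 segment(s) drawn

Start position: (4, -6)
Final position: (16.968, -31.216)
Distance = 28.355; >= 1e-6 -> NOT closed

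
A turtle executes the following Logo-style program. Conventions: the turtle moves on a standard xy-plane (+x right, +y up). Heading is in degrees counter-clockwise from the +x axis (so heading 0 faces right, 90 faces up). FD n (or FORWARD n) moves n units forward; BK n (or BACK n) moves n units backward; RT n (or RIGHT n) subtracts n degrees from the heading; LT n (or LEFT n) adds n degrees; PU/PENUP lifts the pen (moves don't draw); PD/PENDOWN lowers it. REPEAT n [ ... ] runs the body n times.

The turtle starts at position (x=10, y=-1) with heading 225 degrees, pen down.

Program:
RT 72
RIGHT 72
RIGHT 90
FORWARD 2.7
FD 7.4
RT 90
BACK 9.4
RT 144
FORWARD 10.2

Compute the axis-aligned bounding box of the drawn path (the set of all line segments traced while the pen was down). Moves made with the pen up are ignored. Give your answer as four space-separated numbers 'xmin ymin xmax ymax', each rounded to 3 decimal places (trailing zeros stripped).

Executing turtle program step by step:
Start: pos=(10,-1), heading=225, pen down
RT 72: heading 225 -> 153
RT 72: heading 153 -> 81
RT 90: heading 81 -> 351
FD 2.7: (10,-1) -> (12.667,-1.422) [heading=351, draw]
FD 7.4: (12.667,-1.422) -> (19.976,-2.58) [heading=351, draw]
RT 90: heading 351 -> 261
BK 9.4: (19.976,-2.58) -> (21.446,6.704) [heading=261, draw]
RT 144: heading 261 -> 117
FD 10.2: (21.446,6.704) -> (16.815,15.793) [heading=117, draw]
Final: pos=(16.815,15.793), heading=117, 4 segment(s) drawn

Segment endpoints: x in {10, 12.667, 16.815, 19.976, 21.446}, y in {-2.58, -1.422, -1, 6.704, 15.793}
xmin=10, ymin=-2.58, xmax=21.446, ymax=15.793

Answer: 10 -2.58 21.446 15.793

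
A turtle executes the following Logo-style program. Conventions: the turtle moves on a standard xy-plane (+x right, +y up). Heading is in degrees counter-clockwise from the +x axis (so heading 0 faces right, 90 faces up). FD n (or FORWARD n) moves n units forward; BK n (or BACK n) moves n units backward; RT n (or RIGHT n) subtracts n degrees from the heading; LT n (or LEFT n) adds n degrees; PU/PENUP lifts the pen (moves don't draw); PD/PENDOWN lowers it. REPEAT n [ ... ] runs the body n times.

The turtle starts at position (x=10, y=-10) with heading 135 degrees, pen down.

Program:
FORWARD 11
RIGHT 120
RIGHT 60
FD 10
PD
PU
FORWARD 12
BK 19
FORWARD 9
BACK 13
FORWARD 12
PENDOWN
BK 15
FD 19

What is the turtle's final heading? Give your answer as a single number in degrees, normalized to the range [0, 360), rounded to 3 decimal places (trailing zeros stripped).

Answer: 315

Derivation:
Executing turtle program step by step:
Start: pos=(10,-10), heading=135, pen down
FD 11: (10,-10) -> (2.222,-2.222) [heading=135, draw]
RT 120: heading 135 -> 15
RT 60: heading 15 -> 315
FD 10: (2.222,-2.222) -> (9.293,-9.293) [heading=315, draw]
PD: pen down
PU: pen up
FD 12: (9.293,-9.293) -> (17.778,-17.778) [heading=315, move]
BK 19: (17.778,-17.778) -> (4.343,-4.343) [heading=315, move]
FD 9: (4.343,-4.343) -> (10.707,-10.707) [heading=315, move]
BK 13: (10.707,-10.707) -> (1.515,-1.515) [heading=315, move]
FD 12: (1.515,-1.515) -> (10,-10) [heading=315, move]
PD: pen down
BK 15: (10,-10) -> (-0.607,0.607) [heading=315, draw]
FD 19: (-0.607,0.607) -> (12.828,-12.828) [heading=315, draw]
Final: pos=(12.828,-12.828), heading=315, 4 segment(s) drawn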